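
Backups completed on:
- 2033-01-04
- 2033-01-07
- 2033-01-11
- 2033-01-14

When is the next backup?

2033-01-18

Every event lands on a Tuesday or Friday (gaps cycle 3, 4, 3).
So the schedule is: every Tuesday and Friday.
Next Tuesday: 2033-01-18.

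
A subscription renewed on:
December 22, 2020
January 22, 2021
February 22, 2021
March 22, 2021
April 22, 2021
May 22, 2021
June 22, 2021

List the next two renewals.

Each date is the 22nd; the gaps (31, 31, 28, 31, 30, 31) track the month lengths.
The rule is the 22nd of each month.
July 2021: July 22, 2021.
August 2021: August 22, 2021.

July 22, 2021; August 22, 2021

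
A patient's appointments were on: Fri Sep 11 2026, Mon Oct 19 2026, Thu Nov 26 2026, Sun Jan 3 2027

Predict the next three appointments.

Gaps between consecutive events: 38, 38, 38 days — a constant 38-day interval.
Sun Jan 3 2027 + 38 days = Wed Feb 10 2027.
Wed Feb 10 2027 + 38 days = Sat Mar 20 2027.
Sat Mar 20 2027 + 38 days = Tue Apr 27 2027.

Wed Feb 10 2027, Sat Mar 20 2027, Tue Apr 27 2027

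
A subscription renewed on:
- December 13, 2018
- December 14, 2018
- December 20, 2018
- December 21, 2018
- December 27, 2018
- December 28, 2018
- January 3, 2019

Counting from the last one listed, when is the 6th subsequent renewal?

Gaps: 1, 6, 1, 6, 1, 6 days — not constant, but cyclic with period 2.
The events fall on every Thursday and Friday.
The following Friday is January 4, 2019.
Next Thursday: January 10, 2019.
The following Friday is January 11, 2019.
The following Thursday is January 17, 2019.
Next Friday: January 18, 2019.
Next Thursday: January 24, 2019.

January 24, 2019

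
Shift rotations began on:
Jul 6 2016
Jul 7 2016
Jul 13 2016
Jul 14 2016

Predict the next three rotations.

Jul 20 2016, Jul 21 2016, Jul 27 2016

The gap pattern 1, 6, 1 repeats every 2 events.
These are the Wednesdays and Thursdays of each week.
The following Wednesday is Jul 20 2016.
The following Thursday is Jul 21 2016.
The following Wednesday is Jul 27 2016.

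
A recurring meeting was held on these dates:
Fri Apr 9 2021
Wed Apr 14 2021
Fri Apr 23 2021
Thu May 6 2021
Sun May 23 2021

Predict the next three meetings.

Sun Jun 13 2021, Thu Jul 8 2021, Fri Aug 6 2021

Gaps: 5, 9, 13, 17 days — each gap is 4 larger than the previous one.
Next gap: 21 days. Sun May 23 2021 + 21 days = Sun Jun 13 2021.
Next gap: 25 days. Sun Jun 13 2021 + 25 days = Thu Jul 8 2021.
Next gap: 29 days. Thu Jul 8 2021 + 29 days = Fri Aug 6 2021.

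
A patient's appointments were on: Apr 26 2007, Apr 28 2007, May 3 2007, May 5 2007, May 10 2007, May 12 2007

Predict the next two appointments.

Gaps: 2, 5, 2, 5, 2 days — not constant, but cyclic with period 2.
The events fall on every Thursday and Saturday.
Next Thursday: May 17 2007.
The following Saturday is May 19 2007.

May 17 2007, May 19 2007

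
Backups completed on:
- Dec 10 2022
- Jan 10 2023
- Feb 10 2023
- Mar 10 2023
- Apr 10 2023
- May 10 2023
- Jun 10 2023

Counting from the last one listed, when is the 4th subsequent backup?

Gaps: 31, 31, 28, 31, 30, 31 days — not constant. Every event is on the 10th of the month.
Pattern: the 10th of each month.
July 2023: Jul 10 2023.
August 2023: Aug 10 2023.
September 2023: Sep 10 2023.
October 2023: Oct 10 2023.

Oct 10 2023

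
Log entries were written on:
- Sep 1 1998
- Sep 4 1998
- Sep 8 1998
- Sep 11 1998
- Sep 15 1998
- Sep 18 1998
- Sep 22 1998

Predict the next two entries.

The gap pattern 3, 4, 3, 4, 3, 4 repeats every 2 events.
These are the Tuesdays and Fridays of each week.
The following Friday is Sep 25 1998.
The following Tuesday is Sep 29 1998.

Sep 25 1998, Sep 29 1998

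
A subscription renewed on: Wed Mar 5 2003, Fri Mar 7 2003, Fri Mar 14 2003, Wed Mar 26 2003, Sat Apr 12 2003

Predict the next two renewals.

Gaps: 2, 7, 12, 17 days — each gap is 5 larger than the previous one.
Next gap: 22 days. Sat Apr 12 2003 + 22 days = Sun May 4 2003.
Next gap: 27 days. Sun May 4 2003 + 27 days = Sat May 31 2003.

Sun May 4 2003, Sat May 31 2003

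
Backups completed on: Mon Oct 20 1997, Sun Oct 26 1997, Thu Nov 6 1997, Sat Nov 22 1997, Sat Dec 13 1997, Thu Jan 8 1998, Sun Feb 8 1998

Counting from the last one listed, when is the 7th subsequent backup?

Sun Jan 31 1999

Intervals are 6, 11, 16, 21, 26, 31 days — an arithmetic progression with common difference 5.
Next gap: 36 days. Sun Feb 8 1998 + 36 days = Mon Mar 16 1998.
Next gap: 41 days. Mon Mar 16 1998 + 41 days = Sun Apr 26 1998.
Next gap: 46 days. Sun Apr 26 1998 + 46 days = Thu Jun 11 1998.
Next gap: 51 days. Thu Jun 11 1998 + 51 days = Sat Aug 1 1998.
Next gap: 56 days. Sat Aug 1 1998 + 56 days = Sat Sep 26 1998.
Next gap: 61 days. Sat Sep 26 1998 + 61 days = Thu Nov 26 1998.
Next gap: 66 days. Thu Nov 26 1998 + 66 days = Sun Jan 31 1999.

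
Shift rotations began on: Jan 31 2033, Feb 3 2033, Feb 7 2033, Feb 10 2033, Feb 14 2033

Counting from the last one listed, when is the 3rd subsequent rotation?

Feb 24 2033

The gap pattern 3, 4, 3, 4 repeats every 2 events.
These are the Mondays and Thursdays of each week.
Next Thursday: Feb 17 2033.
The following Monday is Feb 21 2033.
Next Thursday: Feb 24 2033.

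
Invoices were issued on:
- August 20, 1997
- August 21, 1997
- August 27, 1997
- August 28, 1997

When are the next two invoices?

September 3, 1997; September 4, 1997

The gap pattern 1, 6, 1 repeats every 2 events.
These are the Wednesdays and Thursdays of each week.
Next Wednesday: September 3, 1997.
The following Thursday is September 4, 1997.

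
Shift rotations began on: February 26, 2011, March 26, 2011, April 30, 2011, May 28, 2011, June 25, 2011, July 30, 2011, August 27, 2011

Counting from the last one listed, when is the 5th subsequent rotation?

These are Saturdays with 28, 35, 28, 28, 35, 28-day gaps.
Each is the final Saturday of its month — April 30, 2011 is past the 28th, so '4th Saturday' doesn't fit.
Last Saturday of September 2011: September 24, 2011.
Last Saturday of October 2011: October 29, 2011.
Last Saturday of November 2011: November 26, 2011.
Last Saturday of December 2011: December 31, 2011.
Last Saturday of January 2012: January 28, 2012.

January 28, 2012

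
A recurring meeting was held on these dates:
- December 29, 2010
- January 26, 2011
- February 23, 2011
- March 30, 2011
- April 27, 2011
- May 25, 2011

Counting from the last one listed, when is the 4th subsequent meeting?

September 28, 2011

All Wednesdays; the gaps (28, 28, 35, 28, 28) vary with month length.
This is the last Wednesday of each month.
Last Wednesday of June 2011: June 29, 2011.
July 2011 ends with Wednesday July 27, 2011.
August 2011 ends with Wednesday August 31, 2011.
Last Wednesday of September 2011: September 28, 2011.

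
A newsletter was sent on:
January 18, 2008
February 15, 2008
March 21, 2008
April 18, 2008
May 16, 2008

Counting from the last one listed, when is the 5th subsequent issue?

Gaps: 28, 35, 28, 28 days — a mix of 28 and 35. Every date is a Friday.
Each is the 3rd Friday of its month.
3rd Friday of June 2008: June 20, 2008.
July 2008 — 3rd Friday is July 18, 2008.
August 2008 — 3rd Friday is August 15, 2008.
September 2008 — 3rd Friday is September 19, 2008.
October 2008 — 3rd Friday is October 17, 2008.

October 17, 2008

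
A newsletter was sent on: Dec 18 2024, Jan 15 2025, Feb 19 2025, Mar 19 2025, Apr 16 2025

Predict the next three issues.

May 21 2025, Jun 18 2025, Jul 16 2025

Gaps: 28, 35, 28, 28 days — a mix of 28 and 35. Every date is a Wednesday.
Each is the 3rd Wednesday of its month.
May 2025 — 3rd Wednesday is May 21 2025.
3rd Wednesday of June 2025: Jun 18 2025.
3rd Wednesday of July 2025: Jul 16 2025.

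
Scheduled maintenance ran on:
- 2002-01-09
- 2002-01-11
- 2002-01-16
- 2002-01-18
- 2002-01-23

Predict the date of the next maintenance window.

2002-01-25

Every event lands on a Wednesday or Friday (gaps cycle 2, 5, 2, 5).
So the schedule is: every Wednesday and Friday.
The following Friday is 2002-01-25.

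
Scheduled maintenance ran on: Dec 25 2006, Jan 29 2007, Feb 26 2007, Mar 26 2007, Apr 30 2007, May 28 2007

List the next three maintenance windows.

Jun 25 2007, Jul 30 2007, Aug 27 2007

All Mondays; the gaps (35, 28, 28, 35, 28) vary with month length.
This is the last Monday of each month.
Last Monday of June 2007: Jun 25 2007.
Last Monday of July 2007: Jul 30 2007.
Last Monday of August 2007: Aug 27 2007.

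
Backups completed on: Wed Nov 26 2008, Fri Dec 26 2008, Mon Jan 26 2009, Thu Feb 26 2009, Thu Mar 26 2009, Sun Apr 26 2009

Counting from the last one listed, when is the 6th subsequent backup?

Mon Oct 26 2009

Each date is the 26th; the gaps (30, 31, 31, 28, 31) track the month lengths.
The rule is the 26th of each month.
Next: May 2009 → Tue May 26 2009.
June 2009: Fri Jun 26 2009.
July 2009: Sun Jul 26 2009.
Next: August 2009 → Wed Aug 26 2009.
September 2009: Sat Sep 26 2009.
October 2009: Mon Oct 26 2009.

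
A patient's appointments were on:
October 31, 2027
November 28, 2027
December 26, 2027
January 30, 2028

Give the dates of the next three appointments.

All Sundays; the gaps (28, 28, 35) vary with month length.
This is the last Sunday of each month.
February 2028 ends with Sunday February 27, 2028.
Last Sunday of March 2028: March 26, 2028.
Last Sunday of April 2028: April 30, 2028.

February 27, 2028; March 26, 2028; April 30, 2028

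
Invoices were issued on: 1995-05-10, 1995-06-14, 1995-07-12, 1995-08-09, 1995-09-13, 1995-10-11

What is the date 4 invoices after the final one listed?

These are Wednesdays at 28- or 35-day spacing (35, 28, 28, 35, 28).
The pattern: 2nd Wednesday of the month.
2nd Wednesday of November 1995: 1995-11-08.
2nd Wednesday of December 1995: 1995-12-13.
January 1996 — 2nd Wednesday is 1996-01-10.
February 1996 — 2nd Wednesday is 1996-02-14.

1996-02-14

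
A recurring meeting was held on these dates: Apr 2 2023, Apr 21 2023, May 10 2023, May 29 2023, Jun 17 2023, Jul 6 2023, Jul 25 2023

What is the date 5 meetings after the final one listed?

Every event comes 19 days after the last (19, 19, 19, 19, 19, 19).
Jul 25 2023 + 19 days = Aug 13 2023.
Aug 13 2023 + 19 days = Sep 1 2023.
Sep 1 2023 + 19 days = Sep 20 2023.
Sep 20 2023 + 19 days = Oct 9 2023.
Oct 9 2023 + 19 days = Oct 28 2023.

Oct 28 2023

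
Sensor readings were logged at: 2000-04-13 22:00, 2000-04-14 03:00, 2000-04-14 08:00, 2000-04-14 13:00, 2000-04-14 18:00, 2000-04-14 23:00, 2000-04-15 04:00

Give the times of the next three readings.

2000-04-15 09:00, 2000-04-15 14:00, 2000-04-15 19:00

Spacing: 5, 5, 5, 5, 5, 5 h — constant 5 h.
2000-04-15 04:00 + 5 h = 2000-04-15 09:00.
2000-04-15 09:00 + 5 h = 2000-04-15 14:00.
2000-04-15 14:00 + 5 h = 2000-04-15 19:00.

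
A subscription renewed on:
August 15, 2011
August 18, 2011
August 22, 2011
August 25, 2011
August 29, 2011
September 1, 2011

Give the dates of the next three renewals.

Every event lands on a Monday or Thursday (gaps cycle 3, 4, 3, 4, 3).
So the schedule is: every Monday and Thursday.
Next Monday: September 5, 2011.
Next Thursday: September 8, 2011.
Next Monday: September 12, 2011.

September 5, 2011; September 8, 2011; September 12, 2011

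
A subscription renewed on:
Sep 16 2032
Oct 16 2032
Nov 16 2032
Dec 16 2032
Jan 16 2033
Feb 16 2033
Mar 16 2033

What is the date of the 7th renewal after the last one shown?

Oct 16 2033

The day-of-month is always 16 (30, 31, 30, 31, 31, 28 days between events).
So this recurs on the 16th of each month.
April 2033: Apr 16 2033.
May 2033: May 16 2033.
Next: June 2033 → Jun 16 2033.
Next: July 2033 → Jul 16 2033.
August 2033: Aug 16 2033.
Next: September 2033 → Sep 16 2033.
October 2033: Oct 16 2033.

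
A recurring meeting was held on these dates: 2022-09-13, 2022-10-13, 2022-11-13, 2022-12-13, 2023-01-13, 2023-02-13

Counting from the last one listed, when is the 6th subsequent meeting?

2023-08-13

The day-of-month is always 13 (30, 31, 30, 31, 31 days between events).
So this recurs on the 13th of each month.
March 2023: 2023-03-13.
Next: April 2023 → 2023-04-13.
Next: May 2023 → 2023-05-13.
June 2023: 2023-06-13.
Next: July 2023 → 2023-07-13.
August 2023: 2023-08-13.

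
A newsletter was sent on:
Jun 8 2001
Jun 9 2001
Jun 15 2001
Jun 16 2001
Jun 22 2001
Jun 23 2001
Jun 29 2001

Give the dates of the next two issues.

Gaps: 1, 6, 1, 6, 1, 6 days — not constant, but cyclic with period 2.
The events fall on every Friday and Saturday.
Next Saturday: Jun 30 2001.
Next Friday: Jul 6 2001.

Jun 30 2001, Jul 6 2001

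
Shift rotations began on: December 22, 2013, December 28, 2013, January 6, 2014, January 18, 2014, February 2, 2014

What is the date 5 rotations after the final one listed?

June 2, 2014

Intervals are 6, 9, 12, 15 days — an arithmetic progression with common difference 3.
Next gap: 18 days. February 2, 2014 + 18 days = February 20, 2014.
Next gap: 21 days. February 20, 2014 + 21 days = March 13, 2014.
Next gap: 24 days. March 13, 2014 + 24 days = April 6, 2014.
Next gap: 27 days. April 6, 2014 + 27 days = May 3, 2014.
Next gap: 30 days. May 3, 2014 + 30 days = June 2, 2014.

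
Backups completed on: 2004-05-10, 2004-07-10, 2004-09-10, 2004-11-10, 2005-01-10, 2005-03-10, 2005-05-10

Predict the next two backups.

The day-of-month is always 10 (61, 62, 61, 61, 59, 61 days between events).
So this recurs on the 10th of every 2 months.
July 2005: 2005-07-10.
September 2005: 2005-09-10.

2005-07-10, 2005-09-10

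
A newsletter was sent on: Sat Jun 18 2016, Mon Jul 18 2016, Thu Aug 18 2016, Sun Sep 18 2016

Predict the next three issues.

Tue Oct 18 2016, Fri Nov 18 2016, Sun Dec 18 2016

Each date is the 18th; the gaps (30, 31, 31) track the month lengths.
The rule is the 18th of each month.
October 2016: Tue Oct 18 2016.
November 2016: Fri Nov 18 2016.
December 2016: Sun Dec 18 2016.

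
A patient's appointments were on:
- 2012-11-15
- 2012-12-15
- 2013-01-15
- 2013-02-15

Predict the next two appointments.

2013-03-15, 2013-04-15

Each date is the 15th; the gaps (30, 31, 31) track the month lengths.
The rule is the 15th of each month.
March 2013: 2013-03-15.
Next: April 2013 → 2013-04-15.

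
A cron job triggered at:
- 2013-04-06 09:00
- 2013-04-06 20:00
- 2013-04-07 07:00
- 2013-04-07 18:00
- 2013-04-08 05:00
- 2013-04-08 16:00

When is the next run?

2013-04-09 03:00

Gaps: 11, 11, 11, 11, 11 hours — each event is 11 hours after the previous one.
2013-04-08 16:00 + 11 h = 2013-04-09 03:00.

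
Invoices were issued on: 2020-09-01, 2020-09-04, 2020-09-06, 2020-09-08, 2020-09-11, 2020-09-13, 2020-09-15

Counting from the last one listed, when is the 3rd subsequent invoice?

Gaps: 3, 2, 2, 3, 2, 2 days — not constant, but cyclic with period 3.
The events fall on every Tuesday, Friday and Sunday.
The following Friday is 2020-09-18.
Next Sunday: 2020-09-20.
The following Tuesday is 2020-09-22.

2020-09-22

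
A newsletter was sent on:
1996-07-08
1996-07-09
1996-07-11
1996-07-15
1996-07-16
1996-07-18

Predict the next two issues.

Every event lands on a Monday or Tuesday or Thursday (gaps cycle 1, 2, 4, 1, 2).
So the schedule is: every Monday, Tuesday and Thursday.
The following Monday is 1996-07-22.
Next Tuesday: 1996-07-23.

1996-07-22, 1996-07-23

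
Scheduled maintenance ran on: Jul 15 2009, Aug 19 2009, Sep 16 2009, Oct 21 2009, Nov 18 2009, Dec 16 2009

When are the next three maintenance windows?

All dates are Wednesdays, 35, 28, 35, 28, 28 days apart.
Specifically, the 3rd Wednesday of each month.
3rd Wednesday of January 2010: Jan 20 2010.
February 2010 — 3rd Wednesday is Feb 17 2010.
March 2010 — 3rd Wednesday is Mar 17 2010.

Jan 20 2010, Feb 17 2010, Mar 17 2010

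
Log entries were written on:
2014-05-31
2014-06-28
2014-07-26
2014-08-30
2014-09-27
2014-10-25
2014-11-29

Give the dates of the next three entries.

2014-12-27, 2015-01-31, 2015-02-28

These are Saturdays with 28, 28, 35, 28, 28, 35-day gaps.
Each is the final Saturday of its month — 2014-05-31 is past the 28th, so '4th Saturday' doesn't fit.
Last Saturday of December 2014: 2014-12-27.
January 2015 ends with Saturday 2015-01-31.
Last Saturday of February 2015: 2015-02-28.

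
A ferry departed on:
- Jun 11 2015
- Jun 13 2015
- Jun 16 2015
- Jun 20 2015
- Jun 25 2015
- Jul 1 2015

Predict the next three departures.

Jul 8 2015, Jul 16 2015, Jul 25 2015

Intervals are 2, 3, 4, 5, 6 days — an arithmetic progression with common difference 1.
Next gap: 7 days. Jul 1 2015 + 7 days = Jul 8 2015.
Next gap: 8 days. Jul 8 2015 + 8 days = Jul 16 2015.
Next gap: 9 days. Jul 16 2015 + 9 days = Jul 25 2015.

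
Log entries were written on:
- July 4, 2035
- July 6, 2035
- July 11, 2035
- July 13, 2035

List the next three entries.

Every event lands on a Wednesday or Friday (gaps cycle 2, 5, 2).
So the schedule is: every Wednesday and Friday.
Next Wednesday: July 18, 2035.
The following Friday is July 20, 2035.
Next Wednesday: July 25, 2035.

July 18, 2035; July 20, 2035; July 25, 2035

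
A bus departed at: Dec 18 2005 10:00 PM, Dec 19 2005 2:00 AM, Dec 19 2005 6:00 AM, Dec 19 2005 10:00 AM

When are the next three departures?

Dec 19 2005 2:00 PM, Dec 19 2005 6:00 PM, Dec 19 2005 10:00 PM

Spacing: 4, 4, 4 h — constant 4 h.
Dec 19 2005 10:00 AM + 4 h = Dec 19 2005 2:00 PM.
Dec 19 2005 2:00 PM + 4 h = Dec 19 2005 6:00 PM.
Dec 19 2005 6:00 PM + 4 h = Dec 19 2005 10:00 PM.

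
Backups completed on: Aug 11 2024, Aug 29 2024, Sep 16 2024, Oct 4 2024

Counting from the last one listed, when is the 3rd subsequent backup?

Nov 27 2024

Gaps between consecutive events: 18, 18, 18 days — a constant 18-day interval.
Oct 4 2024 + 18 days = Oct 22 2024.
Oct 22 2024 + 18 days = Nov 9 2024.
Nov 9 2024 + 18 days = Nov 27 2024.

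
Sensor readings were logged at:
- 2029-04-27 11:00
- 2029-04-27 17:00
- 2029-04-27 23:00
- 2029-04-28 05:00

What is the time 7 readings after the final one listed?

The interval is a steady 6 hours (6, 6, 6).
2029-04-28 05:00 + 6 h = 2029-04-28 11:00.
2029-04-28 11:00 + 6 h = 2029-04-28 17:00.
2029-04-28 17:00 + 6 h = 2029-04-28 23:00.
2029-04-28 23:00 + 6 h = 2029-04-29 05:00.
2029-04-29 05:00 + 6 h = 2029-04-29 11:00.
2029-04-29 11:00 + 6 h = 2029-04-29 17:00.
2029-04-29 17:00 + 6 h = 2029-04-29 23:00.

2029-04-29 23:00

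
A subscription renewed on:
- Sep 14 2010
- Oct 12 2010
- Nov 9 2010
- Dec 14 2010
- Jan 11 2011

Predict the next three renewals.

Feb 8 2011, Mar 8 2011, Apr 12 2011

Gaps: 28, 28, 35, 28 days — a mix of 28 and 35. Every date is a Tuesday.
Each is the 2nd Tuesday of its month.
2nd Tuesday of February 2011: Feb 8 2011.
March 2011 — 2nd Tuesday is Mar 8 2011.
April 2011 — 2nd Tuesday is Apr 12 2011.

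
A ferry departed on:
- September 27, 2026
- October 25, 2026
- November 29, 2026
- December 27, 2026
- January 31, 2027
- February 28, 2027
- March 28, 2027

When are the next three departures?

April 25, 2027; May 30, 2027; June 27, 2027

These are Sundays with 28, 35, 28, 35, 28, 28-day gaps.
Each is the final Sunday of its month — November 29, 2026 is past the 28th, so '4th Sunday' doesn't fit.
April 2027 ends with Sunday April 25, 2027.
May 2027 ends with Sunday May 30, 2027.
Last Sunday of June 2027: June 27, 2027.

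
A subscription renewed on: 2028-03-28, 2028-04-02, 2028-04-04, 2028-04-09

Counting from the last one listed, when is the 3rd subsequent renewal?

2028-04-18

Gaps: 5, 2, 5 days — not constant, but cyclic with period 2.
The events fall on every Tuesday and Sunday.
Next Tuesday: 2028-04-11.
Next Sunday: 2028-04-16.
Next Tuesday: 2028-04-18.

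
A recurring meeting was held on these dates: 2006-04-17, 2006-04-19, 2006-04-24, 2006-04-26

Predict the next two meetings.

The gap pattern 2, 5, 2 repeats every 2 events.
These are the Mondays and Wednesdays of each week.
The following Monday is 2006-05-01.
Next Wednesday: 2006-05-03.

2006-05-01, 2006-05-03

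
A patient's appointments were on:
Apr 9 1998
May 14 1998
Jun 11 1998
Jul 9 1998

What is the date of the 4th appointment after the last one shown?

These are Thursdays at 28- or 35-day spacing (35, 28, 28).
The pattern: 2nd Thursday of the month.
2nd Thursday of August 1998: Aug 13 1998.
September 1998 — 2nd Thursday is Sep 10 1998.
October 1998 — 2nd Thursday is Oct 8 1998.
November 1998 — 2nd Thursday is Nov 12 1998.

Nov 12 1998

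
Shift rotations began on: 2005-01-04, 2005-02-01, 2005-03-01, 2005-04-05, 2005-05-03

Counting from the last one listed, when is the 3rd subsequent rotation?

2005-08-02

All dates are Tuesdays, 28, 28, 35, 28 days apart.
Specifically, the 1st Tuesday of each month.
1st Tuesday of June 2005: 2005-06-07.
1st Tuesday of July 2005: 2005-07-05.
1st Tuesday of August 2005: 2005-08-02.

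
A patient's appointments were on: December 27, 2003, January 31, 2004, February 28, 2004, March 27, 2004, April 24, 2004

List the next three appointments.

May 29, 2004; June 26, 2004; July 31, 2004

All Saturdays; the gaps (35, 28, 28, 28) vary with month length.
This is the last Saturday of each month.
Last Saturday of May 2004: May 29, 2004.
June 2004 ends with Saturday June 26, 2004.
July 2004 ends with Saturday July 31, 2004.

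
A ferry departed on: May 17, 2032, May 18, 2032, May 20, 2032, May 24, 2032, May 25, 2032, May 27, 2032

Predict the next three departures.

Every event lands on a Monday or Tuesday or Thursday (gaps cycle 1, 2, 4, 1, 2).
So the schedule is: every Monday, Tuesday and Thursday.
Next Monday: May 31, 2032.
Next Tuesday: June 1, 2032.
The following Thursday is June 3, 2032.

May 31, 2032; June 1, 2032; June 3, 2032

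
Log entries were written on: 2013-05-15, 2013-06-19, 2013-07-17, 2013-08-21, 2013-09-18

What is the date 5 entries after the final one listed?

2014-02-19

Gaps: 35, 28, 35, 28 days — a mix of 28 and 35. Every date is a Wednesday.
Each is the 3rd Wednesday of its month.
3rd Wednesday of October 2013: 2013-10-16.
November 2013 — 3rd Wednesday is 2013-11-20.
December 2013 — 3rd Wednesday is 2013-12-18.
3rd Wednesday of January 2014: 2014-01-15.
3rd Wednesday of February 2014: 2014-02-19.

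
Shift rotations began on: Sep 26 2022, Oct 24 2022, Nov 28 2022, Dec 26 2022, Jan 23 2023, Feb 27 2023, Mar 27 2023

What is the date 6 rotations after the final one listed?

Sep 25 2023

Gaps: 28, 35, 28, 28, 35, 28 days — a mix of 28 and 35. Every date is a Monday.
Each is the 4th Monday of its month.
April 2023 — 4th Monday is Apr 24 2023.
4th Monday of May 2023: May 22 2023.
4th Monday of June 2023: Jun 26 2023.
July 2023 — 4th Monday is Jul 24 2023.
August 2023 — 4th Monday is Aug 28 2023.
4th Monday of September 2023: Sep 25 2023.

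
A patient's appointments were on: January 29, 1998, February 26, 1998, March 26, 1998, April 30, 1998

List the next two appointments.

All Thursdays; the gaps (28, 28, 35) vary with month length.
This is the last Thursday of each month.
Last Thursday of May 1998: May 28, 1998.
June 1998 ends with Thursday June 25, 1998.

May 28, 1998; June 25, 1998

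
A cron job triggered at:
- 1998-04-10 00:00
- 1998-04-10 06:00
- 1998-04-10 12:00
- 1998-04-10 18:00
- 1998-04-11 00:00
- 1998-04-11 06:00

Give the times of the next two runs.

Spacing: 6, 6, 6, 6, 6 h — constant 6 h.
1998-04-11 06:00 + 6 h = 1998-04-11 12:00.
1998-04-11 12:00 + 6 h = 1998-04-11 18:00.

1998-04-11 12:00, 1998-04-11 18:00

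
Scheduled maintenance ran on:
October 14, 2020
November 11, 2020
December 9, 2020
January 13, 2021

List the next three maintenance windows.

All dates are Wednesdays, 28, 28, 35 days apart.
Specifically, the 2nd Wednesday of each month.
2nd Wednesday of February 2021: February 10, 2021.
March 2021 — 2nd Wednesday is March 10, 2021.
2nd Wednesday of April 2021: April 14, 2021.

February 10, 2021; March 10, 2021; April 14, 2021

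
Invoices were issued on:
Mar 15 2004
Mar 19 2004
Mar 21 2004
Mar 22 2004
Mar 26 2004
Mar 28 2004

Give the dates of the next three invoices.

Mar 29 2004, Apr 2 2004, Apr 4 2004

Gaps: 4, 2, 1, 4, 2 days — not constant, but cyclic with period 3.
The events fall on every Monday, Friday and Sunday.
Next Monday: Mar 29 2004.
The following Friday is Apr 2 2004.
The following Sunday is Apr 4 2004.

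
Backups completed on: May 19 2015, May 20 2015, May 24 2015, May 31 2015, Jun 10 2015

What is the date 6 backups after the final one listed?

Oct 11 2015

Gaps: 1, 4, 7, 10 days — each gap is 3 larger than the previous one.
Next gap: 13 days. Jun 10 2015 + 13 days = Jun 23 2015.
Next gap: 16 days. Jun 23 2015 + 16 days = Jul 9 2015.
Next gap: 19 days. Jul 9 2015 + 19 days = Jul 28 2015.
Next gap: 22 days. Jul 28 2015 + 22 days = Aug 19 2015.
Next gap: 25 days. Aug 19 2015 + 25 days = Sep 13 2015.
Next gap: 28 days. Sep 13 2015 + 28 days = Oct 11 2015.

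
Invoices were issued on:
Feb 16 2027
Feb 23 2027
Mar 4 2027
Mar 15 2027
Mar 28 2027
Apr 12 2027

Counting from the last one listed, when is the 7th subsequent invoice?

The spacing grows by 2 each time: 7, 9, 11, 13, 15 days.
Next gap: 17 days. Apr 12 2027 + 17 days = Apr 29 2027.
Next gap: 19 days. Apr 29 2027 + 19 days = May 18 2027.
Next gap: 21 days. May 18 2027 + 21 days = Jun 8 2027.
Next gap: 23 days. Jun 8 2027 + 23 days = Jul 1 2027.
Next gap: 25 days. Jul 1 2027 + 25 days = Jul 26 2027.
Next gap: 27 days. Jul 26 2027 + 27 days = Aug 22 2027.
Next gap: 29 days. Aug 22 2027 + 29 days = Sep 20 2027.

Sep 20 2027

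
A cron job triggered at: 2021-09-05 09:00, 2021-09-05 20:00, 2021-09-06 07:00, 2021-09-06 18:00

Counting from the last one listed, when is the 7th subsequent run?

2021-09-09 23:00

Gaps: 11, 11, 11 hours — each event is 11 hours after the previous one.
2021-09-06 18:00 + 11 h = 2021-09-07 05:00.
2021-09-07 05:00 + 11 h = 2021-09-07 16:00.
2021-09-07 16:00 + 11 h = 2021-09-08 03:00.
2021-09-08 03:00 + 11 h = 2021-09-08 14:00.
2021-09-08 14:00 + 11 h = 2021-09-09 01:00.
2021-09-09 01:00 + 11 h = 2021-09-09 12:00.
2021-09-09 12:00 + 11 h = 2021-09-09 23:00.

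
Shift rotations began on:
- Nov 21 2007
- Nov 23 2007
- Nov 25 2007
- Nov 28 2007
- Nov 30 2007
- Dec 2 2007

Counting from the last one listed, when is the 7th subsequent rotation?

The gap pattern 2, 2, 3, 2, 2 repeats every 3 events.
These are the Wednesdays, Fridays and Sundays of each week.
Next Wednesday: Dec 5 2007.
The following Friday is Dec 7 2007.
Next Sunday: Dec 9 2007.
The following Wednesday is Dec 12 2007.
Next Friday: Dec 14 2007.
The following Sunday is Dec 16 2007.
The following Wednesday is Dec 19 2007.

Dec 19 2007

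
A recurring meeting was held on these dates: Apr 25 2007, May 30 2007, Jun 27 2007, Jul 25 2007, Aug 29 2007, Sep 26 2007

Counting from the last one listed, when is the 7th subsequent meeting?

Apr 30 2008

All Wednesdays; the gaps (35, 28, 28, 35, 28) vary with month length.
This is the last Wednesday of each month.
Last Wednesday of October 2007: Oct 31 2007.
Last Wednesday of November 2007: Nov 28 2007.
December 2007 ends with Wednesday Dec 26 2007.
Last Wednesday of January 2008: Jan 30 2008.
February 2008 ends with Wednesday Feb 27 2008.
Last Wednesday of March 2008: Mar 26 2008.
April 2008 ends with Wednesday Apr 30 2008.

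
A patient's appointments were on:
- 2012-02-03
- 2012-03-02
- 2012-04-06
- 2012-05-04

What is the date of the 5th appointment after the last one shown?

All dates are Fridays, 28, 35, 28 days apart.
Specifically, the 1st Friday of each month.
1st Friday of June 2012: 2012-06-01.
July 2012 — 1st Friday is 2012-07-06.
1st Friday of August 2012: 2012-08-03.
September 2012 — 1st Friday is 2012-09-07.
October 2012 — 1st Friday is 2012-10-05.

2012-10-05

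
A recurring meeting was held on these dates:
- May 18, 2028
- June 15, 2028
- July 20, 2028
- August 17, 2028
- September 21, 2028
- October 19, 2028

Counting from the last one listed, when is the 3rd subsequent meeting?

January 18, 2029

These are Thursdays at 28- or 35-day spacing (28, 35, 28, 35, 28).
The pattern: 3rd Thursday of the month.
November 2028 — 3rd Thursday is November 16, 2028.
3rd Thursday of December 2028: December 21, 2028.
3rd Thursday of January 2029: January 18, 2029.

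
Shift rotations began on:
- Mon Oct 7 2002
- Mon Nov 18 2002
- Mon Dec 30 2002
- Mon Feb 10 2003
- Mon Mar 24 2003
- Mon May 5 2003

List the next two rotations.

Gaps between consecutive events: 42, 42, 42, 42, 42 days — a constant 42-day interval.
Mon May 5 2003 + 42 days = Mon Jun 16 2003.
Mon Jun 16 2003 + 42 days = Mon Jul 28 2003.

Mon Jun 16 2003, Mon Jul 28 2003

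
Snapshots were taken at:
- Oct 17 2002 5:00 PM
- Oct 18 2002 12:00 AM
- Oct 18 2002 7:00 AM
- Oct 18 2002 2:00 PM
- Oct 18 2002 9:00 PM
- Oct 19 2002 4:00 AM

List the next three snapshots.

Oct 19 2002 11:00 AM, Oct 19 2002 6:00 PM, Oct 20 2002 1:00 AM

The interval is a steady 7 hours (7, 7, 7, 7, 7).
Oct 19 2002 4:00 AM + 7 h = Oct 19 2002 11:00 AM.
Oct 19 2002 11:00 AM + 7 h = Oct 19 2002 6:00 PM.
Oct 19 2002 6:00 PM + 7 h = Oct 20 2002 1:00 AM.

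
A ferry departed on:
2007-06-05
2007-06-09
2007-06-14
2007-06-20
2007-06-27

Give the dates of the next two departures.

2007-07-05, 2007-07-14

Gaps: 4, 5, 6, 7 days — each gap is 1 larger than the previous one.
Next gap: 8 days. 2007-06-27 + 8 days = 2007-07-05.
Next gap: 9 days. 2007-07-05 + 9 days = 2007-07-14.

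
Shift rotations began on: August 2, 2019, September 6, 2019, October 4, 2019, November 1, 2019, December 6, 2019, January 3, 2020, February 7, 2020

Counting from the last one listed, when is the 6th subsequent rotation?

Gaps: 35, 28, 28, 35, 28, 35 days — a mix of 28 and 35. Every date is a Friday.
Each is the 1st Friday of its month.
1st Friday of March 2020: March 6, 2020.
1st Friday of April 2020: April 3, 2020.
1st Friday of May 2020: May 1, 2020.
1st Friday of June 2020: June 5, 2020.
July 2020 — 1st Friday is July 3, 2020.
August 2020 — 1st Friday is August 7, 2020.

August 7, 2020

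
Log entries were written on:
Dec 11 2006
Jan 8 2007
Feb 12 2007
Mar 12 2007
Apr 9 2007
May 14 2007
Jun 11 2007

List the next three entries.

Jul 9 2007, Aug 13 2007, Sep 10 2007

All dates are Mondays, 28, 35, 28, 28, 35, 28 days apart.
Specifically, the 2nd Monday of each month.
2nd Monday of July 2007: Jul 9 2007.
2nd Monday of August 2007: Aug 13 2007.
September 2007 — 2nd Monday is Sep 10 2007.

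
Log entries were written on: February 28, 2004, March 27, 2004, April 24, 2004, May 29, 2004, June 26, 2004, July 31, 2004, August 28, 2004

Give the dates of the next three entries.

September 25, 2004; October 30, 2004; November 27, 2004

All Saturdays; the gaps (28, 28, 35, 28, 35, 28) vary with month length.
This is the last Saturday of each month.
Last Saturday of September 2004: September 25, 2004.
Last Saturday of October 2004: October 30, 2004.
Last Saturday of November 2004: November 27, 2004.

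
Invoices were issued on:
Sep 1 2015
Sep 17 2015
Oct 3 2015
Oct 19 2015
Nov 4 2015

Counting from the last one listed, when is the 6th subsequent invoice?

Feb 8 2016

Every event comes 16 days after the last (16, 16, 16, 16).
Nov 4 2015 + 16 days = Nov 20 2015.
Nov 20 2015 + 16 days = Dec 6 2015.
Dec 6 2015 + 16 days = Dec 22 2015.
Dec 22 2015 + 16 days = Jan 7 2016.
Jan 7 2016 + 16 days = Jan 23 2016.
Jan 23 2016 + 16 days = Feb 8 2016.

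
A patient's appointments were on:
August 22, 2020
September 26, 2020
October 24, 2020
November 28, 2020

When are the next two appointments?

These are Saturdays at 28- or 35-day spacing (35, 28, 35).
The pattern: 4th Saturday of the month.
December 2020 — 4th Saturday is December 26, 2020.
4th Saturday of January 2021: January 23, 2021.

December 26, 2020; January 23, 2021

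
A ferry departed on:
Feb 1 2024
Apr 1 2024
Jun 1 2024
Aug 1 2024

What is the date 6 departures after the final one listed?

Aug 1 2025

Each date is the 1st; the gaps (60, 61, 61) track the month lengths.
The rule is the 1st of every 2 months.
October 2024: Oct 1 2024.
December 2024: Dec 1 2024.
February 2025: Feb 1 2025.
April 2025: Apr 1 2025.
June 2025: Jun 1 2025.
August 2025: Aug 1 2025.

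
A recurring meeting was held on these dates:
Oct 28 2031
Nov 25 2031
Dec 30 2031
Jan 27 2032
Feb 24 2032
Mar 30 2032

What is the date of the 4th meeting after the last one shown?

All Tuesdays; the gaps (28, 35, 28, 28, 35) vary with month length.
This is the last Tuesday of each month.
Last Tuesday of April 2032: Apr 27 2032.
May 2032 ends with Tuesday May 25 2032.
Last Tuesday of June 2032: Jun 29 2032.
July 2032 ends with Tuesday Jul 27 2032.

Jul 27 2032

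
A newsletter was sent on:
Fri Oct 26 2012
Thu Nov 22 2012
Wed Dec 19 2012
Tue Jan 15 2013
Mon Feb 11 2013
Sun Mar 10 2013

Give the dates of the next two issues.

Sat Apr 6 2013, Fri May 3 2013

Gaps between consecutive events: 27, 27, 27, 27, 27 days — a constant 27-day interval.
Sun Mar 10 2013 + 27 days = Sat Apr 6 2013.
Sat Apr 6 2013 + 27 days = Fri May 3 2013.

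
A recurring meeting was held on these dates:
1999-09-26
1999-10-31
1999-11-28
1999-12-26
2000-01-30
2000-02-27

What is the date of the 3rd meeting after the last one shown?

2000-05-28

All Sundays; the gaps (35, 28, 28, 35, 28) vary with month length.
This is the last Sunday of each month.
March 2000 ends with Sunday 2000-03-26.
April 2000 ends with Sunday 2000-04-30.
May 2000 ends with Sunday 2000-05-28.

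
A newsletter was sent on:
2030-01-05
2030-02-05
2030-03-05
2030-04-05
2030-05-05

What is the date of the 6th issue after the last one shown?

2030-11-05

The day-of-month is always 5 (31, 28, 31, 30 days between events).
So this recurs on the 5th of each month.
June 2030: 2030-06-05.
Next: July 2030 → 2030-07-05.
Next: August 2030 → 2030-08-05.
Next: September 2030 → 2030-09-05.
Next: October 2030 → 2030-10-05.
Next: November 2030 → 2030-11-05.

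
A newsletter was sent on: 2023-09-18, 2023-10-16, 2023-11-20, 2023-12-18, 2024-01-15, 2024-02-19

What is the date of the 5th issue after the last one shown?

Gaps: 28, 35, 28, 28, 35 days — a mix of 28 and 35. Every date is a Monday.
Each is the 3rd Monday of its month.
March 2024 — 3rd Monday is 2024-03-18.
April 2024 — 3rd Monday is 2024-04-15.
3rd Monday of May 2024: 2024-05-20.
June 2024 — 3rd Monday is 2024-06-17.
July 2024 — 3rd Monday is 2024-07-15.

2024-07-15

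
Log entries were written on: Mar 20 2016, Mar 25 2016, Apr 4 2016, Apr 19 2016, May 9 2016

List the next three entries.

The spacing grows by 5 each time: 5, 10, 15, 20 days.
Next gap: 25 days. May 9 2016 + 25 days = Jun 3 2016.
Next gap: 30 days. Jun 3 2016 + 30 days = Jul 3 2016.
Next gap: 35 days. Jul 3 2016 + 35 days = Aug 7 2016.

Jun 3 2016, Jul 3 2016, Aug 7 2016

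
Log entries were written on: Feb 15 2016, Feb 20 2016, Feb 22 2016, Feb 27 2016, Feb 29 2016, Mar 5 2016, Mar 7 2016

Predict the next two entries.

Mar 12 2016, Mar 14 2016

The gap pattern 5, 2, 5, 2, 5, 2 repeats every 2 events.
These are the Mondays and Saturdays of each week.
The following Saturday is Mar 12 2016.
The following Monday is Mar 14 2016.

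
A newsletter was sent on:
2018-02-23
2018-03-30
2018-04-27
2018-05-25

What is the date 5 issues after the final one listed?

2018-10-26

These are Fridays with 35, 28, 28-day gaps.
Each is the final Friday of its month — 2018-03-30 is past the 28th, so '4th Friday' doesn't fit.
June 2018 ends with Friday 2018-06-29.
Last Friday of July 2018: 2018-07-27.
August 2018 ends with Friday 2018-08-31.
September 2018 ends with Friday 2018-09-28.
October 2018 ends with Friday 2018-10-26.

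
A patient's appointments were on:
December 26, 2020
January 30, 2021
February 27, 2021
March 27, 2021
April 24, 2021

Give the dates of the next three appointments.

Every date is a Saturday; gaps 35, 28, 28, 28 days.
Each is the last Saturday of its month (at least one falls on the 29th or later, ruling out '4th Saturday').
Last Saturday of May 2021: May 29, 2021.
June 2021 ends with Saturday June 26, 2021.
July 2021 ends with Saturday July 31, 2021.

May 29, 2021; June 26, 2021; July 31, 2021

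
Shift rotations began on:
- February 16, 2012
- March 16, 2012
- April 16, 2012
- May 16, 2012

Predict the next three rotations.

Gaps: 29, 31, 30 days — not constant. Every event is on the 16th of the month.
Pattern: the 16th of each month.
June 2012: June 16, 2012.
Next: July 2012 → July 16, 2012.
Next: August 2012 → August 16, 2012.

June 16, 2012; July 16, 2012; August 16, 2012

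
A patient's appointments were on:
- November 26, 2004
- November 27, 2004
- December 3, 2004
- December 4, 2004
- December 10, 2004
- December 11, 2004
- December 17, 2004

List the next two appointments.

Every event lands on a Friday or Saturday (gaps cycle 1, 6, 1, 6, 1, 6).
So the schedule is: every Friday and Saturday.
The following Saturday is December 18, 2004.
Next Friday: December 24, 2004.

December 18, 2004; December 24, 2004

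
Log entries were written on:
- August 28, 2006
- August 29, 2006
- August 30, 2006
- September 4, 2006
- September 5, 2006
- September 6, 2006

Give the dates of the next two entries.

Every event lands on a Monday or Tuesday or Wednesday (gaps cycle 1, 1, 5, 1, 1).
So the schedule is: every Monday, Tuesday and Wednesday.
The following Monday is September 11, 2006.
Next Tuesday: September 12, 2006.

September 11, 2006; September 12, 2006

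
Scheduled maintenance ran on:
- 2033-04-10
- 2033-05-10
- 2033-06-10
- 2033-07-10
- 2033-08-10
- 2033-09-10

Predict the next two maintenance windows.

Each date is the 10th; the gaps (30, 31, 30, 31, 31) track the month lengths.
The rule is the 10th of each month.
Next: October 2033 → 2033-10-10.
November 2033: 2033-11-10.

2033-10-10, 2033-11-10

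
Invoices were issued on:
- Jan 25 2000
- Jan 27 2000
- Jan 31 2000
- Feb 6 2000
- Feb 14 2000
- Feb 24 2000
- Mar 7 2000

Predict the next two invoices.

Mar 21 2000, Apr 6 2000

Gaps: 2, 4, 6, 8, 10, 12 days — each gap is 2 larger than the previous one.
Next gap: 14 days. Mar 7 2000 + 14 days = Mar 21 2000.
Next gap: 16 days. Mar 21 2000 + 16 days = Apr 6 2000.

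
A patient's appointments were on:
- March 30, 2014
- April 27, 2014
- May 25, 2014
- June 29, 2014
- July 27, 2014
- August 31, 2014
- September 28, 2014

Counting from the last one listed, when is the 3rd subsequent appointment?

These are Sundays with 28, 28, 35, 28, 35, 28-day gaps.
Each is the final Sunday of its month — March 30, 2014 is past the 28th, so '4th Sunday' doesn't fit.
Last Sunday of October 2014: October 26, 2014.
Last Sunday of November 2014: November 30, 2014.
December 2014 ends with Sunday December 28, 2014.

December 28, 2014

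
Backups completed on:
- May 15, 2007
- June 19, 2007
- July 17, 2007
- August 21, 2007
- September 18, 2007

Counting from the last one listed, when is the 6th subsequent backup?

Gaps: 35, 28, 35, 28 days — a mix of 28 and 35. Every date is a Tuesday.
Each is the 3rd Tuesday of its month.
3rd Tuesday of October 2007: October 16, 2007.
3rd Tuesday of November 2007: November 20, 2007.
3rd Tuesday of December 2007: December 18, 2007.
3rd Tuesday of January 2008: January 15, 2008.
3rd Tuesday of February 2008: February 19, 2008.
March 2008 — 3rd Tuesday is March 18, 2008.

March 18, 2008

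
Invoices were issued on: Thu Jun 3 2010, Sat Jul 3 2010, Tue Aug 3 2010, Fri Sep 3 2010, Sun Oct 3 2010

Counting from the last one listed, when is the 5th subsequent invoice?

Thu Mar 3 2011

Gaps: 30, 31, 31, 30 days — not constant. Every event is on the 3rd of the month.
Pattern: the 3rd of each month.
Next: November 2010 → Wed Nov 3 2010.
Next: December 2010 → Fri Dec 3 2010.
Next: January 2011 → Mon Jan 3 2011.
February 2011: Thu Feb 3 2011.
March 2011: Thu Mar 3 2011.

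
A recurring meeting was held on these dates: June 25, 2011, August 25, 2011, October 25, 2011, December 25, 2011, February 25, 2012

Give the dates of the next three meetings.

The day-of-month is always 25 (61, 61, 61, 62 days between events).
So this recurs on the 25th of every 2 months.
Next: April 2012 → April 25, 2012.
Next: June 2012 → June 25, 2012.
Next: August 2012 → August 25, 2012.

April 25, 2012; June 25, 2012; August 25, 2012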